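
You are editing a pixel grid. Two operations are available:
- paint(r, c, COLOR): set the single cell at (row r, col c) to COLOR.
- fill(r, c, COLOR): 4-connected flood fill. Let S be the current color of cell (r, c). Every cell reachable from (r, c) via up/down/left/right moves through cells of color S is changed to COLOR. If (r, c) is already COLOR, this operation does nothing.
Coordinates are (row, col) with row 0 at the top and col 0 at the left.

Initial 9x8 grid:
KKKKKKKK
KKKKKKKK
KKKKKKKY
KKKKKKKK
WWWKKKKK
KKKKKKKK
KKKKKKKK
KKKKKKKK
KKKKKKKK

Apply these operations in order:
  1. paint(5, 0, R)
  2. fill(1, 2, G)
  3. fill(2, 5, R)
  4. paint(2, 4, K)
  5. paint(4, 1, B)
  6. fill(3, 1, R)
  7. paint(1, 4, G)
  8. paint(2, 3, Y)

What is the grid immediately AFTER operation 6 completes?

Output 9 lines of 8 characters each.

After op 1 paint(5,0,R):
KKKKKKKK
KKKKKKKK
KKKKKKKY
KKKKKKKK
WWWKKKKK
RKKKKKKK
KKKKKKKK
KKKKKKKK
KKKKKKKK
After op 2 fill(1,2,G) [67 cells changed]:
GGGGGGGG
GGGGGGGG
GGGGGGGY
GGGGGGGG
WWWGGGGG
RGGGGGGG
GGGGGGGG
GGGGGGGG
GGGGGGGG
After op 3 fill(2,5,R) [67 cells changed]:
RRRRRRRR
RRRRRRRR
RRRRRRRY
RRRRRRRR
WWWRRRRR
RRRRRRRR
RRRRRRRR
RRRRRRRR
RRRRRRRR
After op 4 paint(2,4,K):
RRRRRRRR
RRRRRRRR
RRRRKRRY
RRRRRRRR
WWWRRRRR
RRRRRRRR
RRRRRRRR
RRRRRRRR
RRRRRRRR
After op 5 paint(4,1,B):
RRRRRRRR
RRRRRRRR
RRRRKRRY
RRRRRRRR
WBWRRRRR
RRRRRRRR
RRRRRRRR
RRRRRRRR
RRRRRRRR
After op 6 fill(3,1,R) [0 cells changed]:
RRRRRRRR
RRRRRRRR
RRRRKRRY
RRRRRRRR
WBWRRRRR
RRRRRRRR
RRRRRRRR
RRRRRRRR
RRRRRRRR

Answer: RRRRRRRR
RRRRRRRR
RRRRKRRY
RRRRRRRR
WBWRRRRR
RRRRRRRR
RRRRRRRR
RRRRRRRR
RRRRRRRR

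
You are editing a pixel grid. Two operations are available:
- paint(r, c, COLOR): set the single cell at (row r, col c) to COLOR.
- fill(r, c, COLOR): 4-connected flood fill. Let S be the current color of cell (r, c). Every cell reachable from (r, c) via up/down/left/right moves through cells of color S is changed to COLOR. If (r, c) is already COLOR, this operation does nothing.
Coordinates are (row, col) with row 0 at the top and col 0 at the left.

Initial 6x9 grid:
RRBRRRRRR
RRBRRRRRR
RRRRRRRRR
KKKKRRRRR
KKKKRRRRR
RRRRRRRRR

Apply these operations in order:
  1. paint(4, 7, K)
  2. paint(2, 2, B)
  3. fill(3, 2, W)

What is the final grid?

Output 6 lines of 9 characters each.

After op 1 paint(4,7,K):
RRBRRRRRR
RRBRRRRRR
RRRRRRRRR
KKKKRRRRR
KKKKRRRKR
RRRRRRRRR
After op 2 paint(2,2,B):
RRBRRRRRR
RRBRRRRRR
RRBRRRRRR
KKKKRRRRR
KKKKRRRKR
RRRRRRRRR
After op 3 fill(3,2,W) [8 cells changed]:
RRBRRRRRR
RRBRRRRRR
RRBRRRRRR
WWWWRRRRR
WWWWRRRKR
RRRRRRRRR

Answer: RRBRRRRRR
RRBRRRRRR
RRBRRRRRR
WWWWRRRRR
WWWWRRRKR
RRRRRRRRR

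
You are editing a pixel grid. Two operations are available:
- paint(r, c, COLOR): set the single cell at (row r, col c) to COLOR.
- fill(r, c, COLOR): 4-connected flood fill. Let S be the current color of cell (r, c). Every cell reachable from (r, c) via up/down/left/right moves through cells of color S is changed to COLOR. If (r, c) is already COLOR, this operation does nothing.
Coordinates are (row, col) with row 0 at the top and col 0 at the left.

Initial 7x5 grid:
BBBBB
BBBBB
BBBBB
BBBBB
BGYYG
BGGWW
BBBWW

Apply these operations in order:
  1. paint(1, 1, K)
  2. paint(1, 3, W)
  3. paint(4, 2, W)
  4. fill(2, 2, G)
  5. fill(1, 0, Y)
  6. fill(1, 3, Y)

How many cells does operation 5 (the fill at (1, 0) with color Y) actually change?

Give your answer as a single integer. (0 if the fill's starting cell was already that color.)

Answer: 27

Derivation:
After op 1 paint(1,1,K):
BBBBB
BKBBB
BBBBB
BBBBB
BGYYG
BGGWW
BBBWW
After op 2 paint(1,3,W):
BBBBB
BKBWB
BBBBB
BBBBB
BGYYG
BGGWW
BBBWW
After op 3 paint(4,2,W):
BBBBB
BKBWB
BBBBB
BBBBB
BGWYG
BGGWW
BBBWW
After op 4 fill(2,2,G) [23 cells changed]:
GGGGG
GKGWG
GGGGG
GGGGG
GGWYG
GGGWW
GGGWW
After op 5 fill(1,0,Y) [27 cells changed]:
YYYYY
YKYWY
YYYYY
YYYYY
YYWYY
YYYWW
YYYWW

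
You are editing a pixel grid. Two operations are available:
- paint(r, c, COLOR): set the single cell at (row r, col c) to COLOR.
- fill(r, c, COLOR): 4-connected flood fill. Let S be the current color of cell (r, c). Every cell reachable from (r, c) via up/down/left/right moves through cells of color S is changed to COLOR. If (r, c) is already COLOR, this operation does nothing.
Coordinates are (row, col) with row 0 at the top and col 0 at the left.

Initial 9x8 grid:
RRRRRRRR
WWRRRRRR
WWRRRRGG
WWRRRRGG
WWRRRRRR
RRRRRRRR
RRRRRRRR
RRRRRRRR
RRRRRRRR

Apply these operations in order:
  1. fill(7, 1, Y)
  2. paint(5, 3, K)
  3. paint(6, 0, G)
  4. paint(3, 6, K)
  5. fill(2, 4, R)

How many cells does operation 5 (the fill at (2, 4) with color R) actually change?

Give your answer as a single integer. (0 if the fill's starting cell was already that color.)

After op 1 fill(7,1,Y) [60 cells changed]:
YYYYYYYY
WWYYYYYY
WWYYYYGG
WWYYYYGG
WWYYYYYY
YYYYYYYY
YYYYYYYY
YYYYYYYY
YYYYYYYY
After op 2 paint(5,3,K):
YYYYYYYY
WWYYYYYY
WWYYYYGG
WWYYYYGG
WWYYYYYY
YYYKYYYY
YYYYYYYY
YYYYYYYY
YYYYYYYY
After op 3 paint(6,0,G):
YYYYYYYY
WWYYYYYY
WWYYYYGG
WWYYYYGG
WWYYYYYY
YYYKYYYY
GYYYYYYY
YYYYYYYY
YYYYYYYY
After op 4 paint(3,6,K):
YYYYYYYY
WWYYYYYY
WWYYYYGG
WWYYYYKG
WWYYYYYY
YYYKYYYY
GYYYYYYY
YYYYYYYY
YYYYYYYY
After op 5 fill(2,4,R) [58 cells changed]:
RRRRRRRR
WWRRRRRR
WWRRRRGG
WWRRRRKG
WWRRRRRR
RRRKRRRR
GRRRRRRR
RRRRRRRR
RRRRRRRR

Answer: 58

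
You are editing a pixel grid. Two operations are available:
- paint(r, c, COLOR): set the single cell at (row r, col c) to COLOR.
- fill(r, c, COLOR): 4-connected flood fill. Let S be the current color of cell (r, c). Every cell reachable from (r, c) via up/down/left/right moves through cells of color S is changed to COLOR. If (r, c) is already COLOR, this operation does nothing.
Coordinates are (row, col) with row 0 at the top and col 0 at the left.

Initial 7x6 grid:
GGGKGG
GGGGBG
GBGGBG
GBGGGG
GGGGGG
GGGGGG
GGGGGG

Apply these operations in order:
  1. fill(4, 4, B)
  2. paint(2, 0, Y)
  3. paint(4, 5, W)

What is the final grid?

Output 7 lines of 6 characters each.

Answer: BBBKBB
BBBBBB
YBBBBB
BBBBBB
BBBBBW
BBBBBB
BBBBBB

Derivation:
After op 1 fill(4,4,B) [37 cells changed]:
BBBKBB
BBBBBB
BBBBBB
BBBBBB
BBBBBB
BBBBBB
BBBBBB
After op 2 paint(2,0,Y):
BBBKBB
BBBBBB
YBBBBB
BBBBBB
BBBBBB
BBBBBB
BBBBBB
After op 3 paint(4,5,W):
BBBKBB
BBBBBB
YBBBBB
BBBBBB
BBBBBW
BBBBBB
BBBBBB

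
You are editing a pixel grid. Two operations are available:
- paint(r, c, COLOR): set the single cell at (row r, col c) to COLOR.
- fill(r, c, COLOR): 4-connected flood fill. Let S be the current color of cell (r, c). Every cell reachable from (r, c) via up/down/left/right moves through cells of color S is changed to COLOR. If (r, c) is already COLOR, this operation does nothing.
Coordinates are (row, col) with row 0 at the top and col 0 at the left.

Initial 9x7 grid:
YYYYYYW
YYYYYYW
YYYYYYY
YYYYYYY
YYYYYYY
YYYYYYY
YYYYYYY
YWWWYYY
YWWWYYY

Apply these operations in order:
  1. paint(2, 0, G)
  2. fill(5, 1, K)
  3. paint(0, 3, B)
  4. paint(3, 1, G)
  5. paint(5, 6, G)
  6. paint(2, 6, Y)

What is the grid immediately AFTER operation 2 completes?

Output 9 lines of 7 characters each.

After op 1 paint(2,0,G):
YYYYYYW
YYYYYYW
GYYYYYY
YYYYYYY
YYYYYYY
YYYYYYY
YYYYYYY
YWWWYYY
YWWWYYY
After op 2 fill(5,1,K) [54 cells changed]:
KKKKKKW
KKKKKKW
GKKKKKK
KKKKKKK
KKKKKKK
KKKKKKK
KKKKKKK
KWWWKKK
KWWWKKK

Answer: KKKKKKW
KKKKKKW
GKKKKKK
KKKKKKK
KKKKKKK
KKKKKKK
KKKKKKK
KWWWKKK
KWWWKKK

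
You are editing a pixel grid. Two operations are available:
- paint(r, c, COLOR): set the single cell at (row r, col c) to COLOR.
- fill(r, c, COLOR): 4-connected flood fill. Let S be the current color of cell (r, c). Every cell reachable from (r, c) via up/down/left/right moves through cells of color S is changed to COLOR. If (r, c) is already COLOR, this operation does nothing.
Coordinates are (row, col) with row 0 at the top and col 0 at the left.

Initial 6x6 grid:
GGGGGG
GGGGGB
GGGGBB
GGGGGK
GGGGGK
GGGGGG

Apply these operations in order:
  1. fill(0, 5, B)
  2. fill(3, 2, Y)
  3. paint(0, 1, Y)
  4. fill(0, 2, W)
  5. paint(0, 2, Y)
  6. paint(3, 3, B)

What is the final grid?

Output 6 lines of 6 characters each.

Answer: WWYWWW
WWWWWW
WWWWWW
WWWBWK
WWWWWK
WWWWWW

Derivation:
After op 1 fill(0,5,B) [31 cells changed]:
BBBBBB
BBBBBB
BBBBBB
BBBBBK
BBBBBK
BBBBBB
After op 2 fill(3,2,Y) [34 cells changed]:
YYYYYY
YYYYYY
YYYYYY
YYYYYK
YYYYYK
YYYYYY
After op 3 paint(0,1,Y):
YYYYYY
YYYYYY
YYYYYY
YYYYYK
YYYYYK
YYYYYY
After op 4 fill(0,2,W) [34 cells changed]:
WWWWWW
WWWWWW
WWWWWW
WWWWWK
WWWWWK
WWWWWW
After op 5 paint(0,2,Y):
WWYWWW
WWWWWW
WWWWWW
WWWWWK
WWWWWK
WWWWWW
After op 6 paint(3,3,B):
WWYWWW
WWWWWW
WWWWWW
WWWBWK
WWWWWK
WWWWWW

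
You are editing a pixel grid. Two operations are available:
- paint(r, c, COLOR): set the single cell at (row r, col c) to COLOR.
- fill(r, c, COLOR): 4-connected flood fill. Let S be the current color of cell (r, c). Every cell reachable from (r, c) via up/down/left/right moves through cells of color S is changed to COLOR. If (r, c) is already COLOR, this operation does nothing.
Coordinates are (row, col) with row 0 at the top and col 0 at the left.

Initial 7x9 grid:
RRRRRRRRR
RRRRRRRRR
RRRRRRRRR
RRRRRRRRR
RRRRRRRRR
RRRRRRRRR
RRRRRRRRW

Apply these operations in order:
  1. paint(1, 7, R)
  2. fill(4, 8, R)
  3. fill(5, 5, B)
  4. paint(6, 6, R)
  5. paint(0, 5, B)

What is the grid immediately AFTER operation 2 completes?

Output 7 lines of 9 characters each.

Answer: RRRRRRRRR
RRRRRRRRR
RRRRRRRRR
RRRRRRRRR
RRRRRRRRR
RRRRRRRRR
RRRRRRRRW

Derivation:
After op 1 paint(1,7,R):
RRRRRRRRR
RRRRRRRRR
RRRRRRRRR
RRRRRRRRR
RRRRRRRRR
RRRRRRRRR
RRRRRRRRW
After op 2 fill(4,8,R) [0 cells changed]:
RRRRRRRRR
RRRRRRRRR
RRRRRRRRR
RRRRRRRRR
RRRRRRRRR
RRRRRRRRR
RRRRRRRRW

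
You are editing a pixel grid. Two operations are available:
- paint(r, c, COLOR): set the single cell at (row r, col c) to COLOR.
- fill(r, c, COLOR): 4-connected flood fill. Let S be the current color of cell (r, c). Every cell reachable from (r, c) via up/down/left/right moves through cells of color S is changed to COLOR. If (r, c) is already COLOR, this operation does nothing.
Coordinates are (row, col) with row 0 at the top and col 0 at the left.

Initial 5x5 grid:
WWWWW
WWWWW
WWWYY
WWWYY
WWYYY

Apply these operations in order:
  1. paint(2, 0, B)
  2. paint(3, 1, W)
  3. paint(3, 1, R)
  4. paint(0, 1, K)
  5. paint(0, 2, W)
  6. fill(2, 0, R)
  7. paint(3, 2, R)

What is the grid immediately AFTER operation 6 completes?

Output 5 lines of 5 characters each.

After op 1 paint(2,0,B):
WWWWW
WWWWW
BWWYY
WWWYY
WWYYY
After op 2 paint(3,1,W):
WWWWW
WWWWW
BWWYY
WWWYY
WWYYY
After op 3 paint(3,1,R):
WWWWW
WWWWW
BWWYY
WRWYY
WWYYY
After op 4 paint(0,1,K):
WKWWW
WWWWW
BWWYY
WRWYY
WWYYY
After op 5 paint(0,2,W):
WKWWW
WWWWW
BWWYY
WRWYY
WWYYY
After op 6 fill(2,0,R) [1 cells changed]:
WKWWW
WWWWW
RWWYY
WRWYY
WWYYY

Answer: WKWWW
WWWWW
RWWYY
WRWYY
WWYYY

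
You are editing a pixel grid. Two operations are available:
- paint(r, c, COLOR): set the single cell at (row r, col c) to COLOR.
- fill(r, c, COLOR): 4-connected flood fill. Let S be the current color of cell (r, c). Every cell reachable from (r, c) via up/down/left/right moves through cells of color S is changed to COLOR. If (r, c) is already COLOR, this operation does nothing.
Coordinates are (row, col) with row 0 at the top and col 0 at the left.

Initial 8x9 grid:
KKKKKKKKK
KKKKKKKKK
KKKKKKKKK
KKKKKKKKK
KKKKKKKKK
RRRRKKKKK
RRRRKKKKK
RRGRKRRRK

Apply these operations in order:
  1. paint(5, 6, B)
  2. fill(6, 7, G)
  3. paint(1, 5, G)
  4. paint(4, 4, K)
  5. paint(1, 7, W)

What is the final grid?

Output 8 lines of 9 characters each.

Answer: GGGGGGGGG
GGGGGGGWG
GGGGGGGGG
GGGGGGGGG
GGGGKGGGG
RRRRGGBGG
RRRRGGGGG
RRGRGRRRG

Derivation:
After op 1 paint(5,6,B):
KKKKKKKKK
KKKKKKKKK
KKKKKKKKK
KKKKKKKKK
KKKKKKKKK
RRRRKKBKK
RRRRKKKKK
RRGRKRRRK
After op 2 fill(6,7,G) [56 cells changed]:
GGGGGGGGG
GGGGGGGGG
GGGGGGGGG
GGGGGGGGG
GGGGGGGGG
RRRRGGBGG
RRRRGGGGG
RRGRGRRRG
After op 3 paint(1,5,G):
GGGGGGGGG
GGGGGGGGG
GGGGGGGGG
GGGGGGGGG
GGGGGGGGG
RRRRGGBGG
RRRRGGGGG
RRGRGRRRG
After op 4 paint(4,4,K):
GGGGGGGGG
GGGGGGGGG
GGGGGGGGG
GGGGGGGGG
GGGGKGGGG
RRRRGGBGG
RRRRGGGGG
RRGRGRRRG
After op 5 paint(1,7,W):
GGGGGGGGG
GGGGGGGWG
GGGGGGGGG
GGGGGGGGG
GGGGKGGGG
RRRRGGBGG
RRRRGGGGG
RRGRGRRRG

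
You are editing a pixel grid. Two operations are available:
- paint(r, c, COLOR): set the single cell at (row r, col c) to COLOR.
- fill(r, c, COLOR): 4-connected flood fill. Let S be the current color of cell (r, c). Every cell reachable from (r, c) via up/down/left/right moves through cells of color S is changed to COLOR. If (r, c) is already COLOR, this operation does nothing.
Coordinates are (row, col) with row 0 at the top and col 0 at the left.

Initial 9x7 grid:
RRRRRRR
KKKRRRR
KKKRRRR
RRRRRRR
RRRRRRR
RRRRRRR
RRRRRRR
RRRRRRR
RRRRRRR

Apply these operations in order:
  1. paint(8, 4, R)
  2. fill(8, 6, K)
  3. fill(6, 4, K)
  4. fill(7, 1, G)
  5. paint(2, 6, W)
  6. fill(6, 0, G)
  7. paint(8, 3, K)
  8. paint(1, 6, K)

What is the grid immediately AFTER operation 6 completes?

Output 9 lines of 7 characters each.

After op 1 paint(8,4,R):
RRRRRRR
KKKRRRR
KKKRRRR
RRRRRRR
RRRRRRR
RRRRRRR
RRRRRRR
RRRRRRR
RRRRRRR
After op 2 fill(8,6,K) [57 cells changed]:
KKKKKKK
KKKKKKK
KKKKKKK
KKKKKKK
KKKKKKK
KKKKKKK
KKKKKKK
KKKKKKK
KKKKKKK
After op 3 fill(6,4,K) [0 cells changed]:
KKKKKKK
KKKKKKK
KKKKKKK
KKKKKKK
KKKKKKK
KKKKKKK
KKKKKKK
KKKKKKK
KKKKKKK
After op 4 fill(7,1,G) [63 cells changed]:
GGGGGGG
GGGGGGG
GGGGGGG
GGGGGGG
GGGGGGG
GGGGGGG
GGGGGGG
GGGGGGG
GGGGGGG
After op 5 paint(2,6,W):
GGGGGGG
GGGGGGG
GGGGGGW
GGGGGGG
GGGGGGG
GGGGGGG
GGGGGGG
GGGGGGG
GGGGGGG
After op 6 fill(6,0,G) [0 cells changed]:
GGGGGGG
GGGGGGG
GGGGGGW
GGGGGGG
GGGGGGG
GGGGGGG
GGGGGGG
GGGGGGG
GGGGGGG

Answer: GGGGGGG
GGGGGGG
GGGGGGW
GGGGGGG
GGGGGGG
GGGGGGG
GGGGGGG
GGGGGGG
GGGGGGG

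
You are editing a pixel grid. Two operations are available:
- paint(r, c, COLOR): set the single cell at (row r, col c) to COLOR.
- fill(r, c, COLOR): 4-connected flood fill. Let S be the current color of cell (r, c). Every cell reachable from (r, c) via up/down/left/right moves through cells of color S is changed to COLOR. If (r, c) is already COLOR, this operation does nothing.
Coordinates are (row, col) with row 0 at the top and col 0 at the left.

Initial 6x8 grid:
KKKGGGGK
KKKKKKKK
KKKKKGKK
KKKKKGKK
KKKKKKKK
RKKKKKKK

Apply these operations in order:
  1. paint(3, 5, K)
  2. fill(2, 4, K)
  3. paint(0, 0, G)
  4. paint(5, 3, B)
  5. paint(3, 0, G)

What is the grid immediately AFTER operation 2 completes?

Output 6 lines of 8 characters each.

Answer: KKKGGGGK
KKKKKKKK
KKKKKGKK
KKKKKKKK
KKKKKKKK
RKKKKKKK

Derivation:
After op 1 paint(3,5,K):
KKKGGGGK
KKKKKKKK
KKKKKGKK
KKKKKKKK
KKKKKKKK
RKKKKKKK
After op 2 fill(2,4,K) [0 cells changed]:
KKKGGGGK
KKKKKKKK
KKKKKGKK
KKKKKKKK
KKKKKKKK
RKKKKKKK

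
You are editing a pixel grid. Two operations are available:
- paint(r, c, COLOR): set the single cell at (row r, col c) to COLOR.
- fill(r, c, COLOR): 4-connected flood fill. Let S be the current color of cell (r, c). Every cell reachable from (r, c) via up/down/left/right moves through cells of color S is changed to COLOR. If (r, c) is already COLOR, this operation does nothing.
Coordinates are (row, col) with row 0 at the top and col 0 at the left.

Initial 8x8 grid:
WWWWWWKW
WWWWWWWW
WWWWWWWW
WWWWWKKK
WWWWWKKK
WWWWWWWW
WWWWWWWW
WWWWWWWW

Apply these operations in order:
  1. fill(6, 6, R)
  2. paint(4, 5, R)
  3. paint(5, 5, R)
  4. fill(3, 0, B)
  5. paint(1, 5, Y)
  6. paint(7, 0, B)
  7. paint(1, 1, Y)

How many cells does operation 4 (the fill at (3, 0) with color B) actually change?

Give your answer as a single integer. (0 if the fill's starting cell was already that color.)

Answer: 58

Derivation:
After op 1 fill(6,6,R) [57 cells changed]:
RRRRRRKR
RRRRRRRR
RRRRRRRR
RRRRRKKK
RRRRRKKK
RRRRRRRR
RRRRRRRR
RRRRRRRR
After op 2 paint(4,5,R):
RRRRRRKR
RRRRRRRR
RRRRRRRR
RRRRRKKK
RRRRRRKK
RRRRRRRR
RRRRRRRR
RRRRRRRR
After op 3 paint(5,5,R):
RRRRRRKR
RRRRRRRR
RRRRRRRR
RRRRRKKK
RRRRRRKK
RRRRRRRR
RRRRRRRR
RRRRRRRR
After op 4 fill(3,0,B) [58 cells changed]:
BBBBBBKB
BBBBBBBB
BBBBBBBB
BBBBBKKK
BBBBBBKK
BBBBBBBB
BBBBBBBB
BBBBBBBB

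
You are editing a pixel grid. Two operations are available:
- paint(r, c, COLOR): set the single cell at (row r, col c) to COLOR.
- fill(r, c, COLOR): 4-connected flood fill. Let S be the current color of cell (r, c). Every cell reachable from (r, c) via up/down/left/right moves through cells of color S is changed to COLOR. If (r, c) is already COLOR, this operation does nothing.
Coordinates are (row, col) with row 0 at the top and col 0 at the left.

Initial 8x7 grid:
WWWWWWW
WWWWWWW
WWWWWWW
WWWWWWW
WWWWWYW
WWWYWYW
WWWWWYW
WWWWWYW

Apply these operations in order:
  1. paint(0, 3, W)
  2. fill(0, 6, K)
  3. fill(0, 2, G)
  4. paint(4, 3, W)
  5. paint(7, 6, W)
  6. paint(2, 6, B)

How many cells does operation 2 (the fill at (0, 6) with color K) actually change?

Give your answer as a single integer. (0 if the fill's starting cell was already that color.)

Answer: 51

Derivation:
After op 1 paint(0,3,W):
WWWWWWW
WWWWWWW
WWWWWWW
WWWWWWW
WWWWWYW
WWWYWYW
WWWWWYW
WWWWWYW
After op 2 fill(0,6,K) [51 cells changed]:
KKKKKKK
KKKKKKK
KKKKKKK
KKKKKKK
KKKKKYK
KKKYKYK
KKKKKYK
KKKKKYK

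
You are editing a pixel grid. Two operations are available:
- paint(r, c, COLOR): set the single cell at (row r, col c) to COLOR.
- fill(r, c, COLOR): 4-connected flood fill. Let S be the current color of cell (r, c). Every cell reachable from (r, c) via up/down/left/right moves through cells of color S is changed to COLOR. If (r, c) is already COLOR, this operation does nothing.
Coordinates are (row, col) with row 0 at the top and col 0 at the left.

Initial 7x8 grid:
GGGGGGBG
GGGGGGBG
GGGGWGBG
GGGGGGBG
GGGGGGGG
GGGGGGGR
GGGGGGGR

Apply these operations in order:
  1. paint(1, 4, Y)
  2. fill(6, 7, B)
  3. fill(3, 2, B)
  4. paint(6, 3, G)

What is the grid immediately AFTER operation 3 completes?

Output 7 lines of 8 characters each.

After op 1 paint(1,4,Y):
GGGGGGBG
GGGGYGBG
GGGGWGBG
GGGGGGBG
GGGGGGGG
GGGGGGGR
GGGGGGGR
After op 2 fill(6,7,B) [2 cells changed]:
GGGGGGBG
GGGGYGBG
GGGGWGBG
GGGGGGBG
GGGGGGGG
GGGGGGGB
GGGGGGGB
After op 3 fill(3,2,B) [48 cells changed]:
BBBBBBBB
BBBBYBBB
BBBBWBBB
BBBBBBBB
BBBBBBBB
BBBBBBBB
BBBBBBBB

Answer: BBBBBBBB
BBBBYBBB
BBBBWBBB
BBBBBBBB
BBBBBBBB
BBBBBBBB
BBBBBBBB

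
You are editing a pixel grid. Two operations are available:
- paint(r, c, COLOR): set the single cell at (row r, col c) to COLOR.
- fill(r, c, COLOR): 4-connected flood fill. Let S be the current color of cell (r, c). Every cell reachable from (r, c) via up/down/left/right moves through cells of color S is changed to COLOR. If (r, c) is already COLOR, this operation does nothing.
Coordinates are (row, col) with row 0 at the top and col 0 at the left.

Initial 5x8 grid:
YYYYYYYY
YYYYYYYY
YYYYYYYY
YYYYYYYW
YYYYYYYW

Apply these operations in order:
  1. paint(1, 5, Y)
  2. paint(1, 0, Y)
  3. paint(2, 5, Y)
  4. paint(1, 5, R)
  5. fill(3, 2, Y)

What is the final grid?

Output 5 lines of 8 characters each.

Answer: YYYYYYYY
YYYYYRYY
YYYYYYYY
YYYYYYYW
YYYYYYYW

Derivation:
After op 1 paint(1,5,Y):
YYYYYYYY
YYYYYYYY
YYYYYYYY
YYYYYYYW
YYYYYYYW
After op 2 paint(1,0,Y):
YYYYYYYY
YYYYYYYY
YYYYYYYY
YYYYYYYW
YYYYYYYW
After op 3 paint(2,5,Y):
YYYYYYYY
YYYYYYYY
YYYYYYYY
YYYYYYYW
YYYYYYYW
After op 4 paint(1,5,R):
YYYYYYYY
YYYYYRYY
YYYYYYYY
YYYYYYYW
YYYYYYYW
After op 5 fill(3,2,Y) [0 cells changed]:
YYYYYYYY
YYYYYRYY
YYYYYYYY
YYYYYYYW
YYYYYYYW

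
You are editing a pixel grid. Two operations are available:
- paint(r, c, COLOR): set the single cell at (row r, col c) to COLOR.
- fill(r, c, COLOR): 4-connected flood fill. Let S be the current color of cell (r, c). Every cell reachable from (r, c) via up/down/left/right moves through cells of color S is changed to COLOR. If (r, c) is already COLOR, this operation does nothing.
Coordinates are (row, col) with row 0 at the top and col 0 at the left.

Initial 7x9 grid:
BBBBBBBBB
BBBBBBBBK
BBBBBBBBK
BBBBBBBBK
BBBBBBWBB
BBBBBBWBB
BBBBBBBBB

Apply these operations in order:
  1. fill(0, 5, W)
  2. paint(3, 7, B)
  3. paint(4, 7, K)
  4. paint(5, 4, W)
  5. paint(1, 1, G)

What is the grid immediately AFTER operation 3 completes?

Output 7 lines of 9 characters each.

After op 1 fill(0,5,W) [58 cells changed]:
WWWWWWWWW
WWWWWWWWK
WWWWWWWWK
WWWWWWWWK
WWWWWWWWW
WWWWWWWWW
WWWWWWWWW
After op 2 paint(3,7,B):
WWWWWWWWW
WWWWWWWWK
WWWWWWWWK
WWWWWWWBK
WWWWWWWWW
WWWWWWWWW
WWWWWWWWW
After op 3 paint(4,7,K):
WWWWWWWWW
WWWWWWWWK
WWWWWWWWK
WWWWWWWBK
WWWWWWWKW
WWWWWWWWW
WWWWWWWWW

Answer: WWWWWWWWW
WWWWWWWWK
WWWWWWWWK
WWWWWWWBK
WWWWWWWKW
WWWWWWWWW
WWWWWWWWW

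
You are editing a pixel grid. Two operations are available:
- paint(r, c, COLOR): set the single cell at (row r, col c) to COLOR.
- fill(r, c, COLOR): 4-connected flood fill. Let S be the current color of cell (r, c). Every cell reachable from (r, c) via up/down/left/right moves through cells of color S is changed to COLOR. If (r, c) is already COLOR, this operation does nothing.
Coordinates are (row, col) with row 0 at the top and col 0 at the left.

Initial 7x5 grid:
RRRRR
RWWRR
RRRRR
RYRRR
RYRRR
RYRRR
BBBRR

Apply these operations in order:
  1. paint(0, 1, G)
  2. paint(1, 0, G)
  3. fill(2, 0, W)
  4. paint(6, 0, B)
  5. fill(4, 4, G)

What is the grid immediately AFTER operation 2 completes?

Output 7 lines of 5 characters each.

After op 1 paint(0,1,G):
RGRRR
RWWRR
RRRRR
RYRRR
RYRRR
RYRRR
BBBRR
After op 2 paint(1,0,G):
RGRRR
GWWRR
RRRRR
RYRRR
RYRRR
RYRRR
BBBRR

Answer: RGRRR
GWWRR
RRRRR
RYRRR
RYRRR
RYRRR
BBBRR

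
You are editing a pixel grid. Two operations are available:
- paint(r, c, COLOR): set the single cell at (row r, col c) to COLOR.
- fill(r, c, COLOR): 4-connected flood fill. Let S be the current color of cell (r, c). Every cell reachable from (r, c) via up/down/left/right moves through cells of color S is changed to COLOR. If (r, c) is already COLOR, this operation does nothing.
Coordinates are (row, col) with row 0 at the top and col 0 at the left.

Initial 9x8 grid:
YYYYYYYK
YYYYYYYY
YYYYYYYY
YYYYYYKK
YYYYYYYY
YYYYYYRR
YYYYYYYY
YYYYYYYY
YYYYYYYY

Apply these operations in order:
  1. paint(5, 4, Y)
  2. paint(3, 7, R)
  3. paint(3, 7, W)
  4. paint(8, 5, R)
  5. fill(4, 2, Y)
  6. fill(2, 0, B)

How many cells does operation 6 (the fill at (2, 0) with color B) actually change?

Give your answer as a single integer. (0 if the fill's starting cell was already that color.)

After op 1 paint(5,4,Y):
YYYYYYYK
YYYYYYYY
YYYYYYYY
YYYYYYKK
YYYYYYYY
YYYYYYRR
YYYYYYYY
YYYYYYYY
YYYYYYYY
After op 2 paint(3,7,R):
YYYYYYYK
YYYYYYYY
YYYYYYYY
YYYYYYKR
YYYYYYYY
YYYYYYRR
YYYYYYYY
YYYYYYYY
YYYYYYYY
After op 3 paint(3,7,W):
YYYYYYYK
YYYYYYYY
YYYYYYYY
YYYYYYKW
YYYYYYYY
YYYYYYRR
YYYYYYYY
YYYYYYYY
YYYYYYYY
After op 4 paint(8,5,R):
YYYYYYYK
YYYYYYYY
YYYYYYYY
YYYYYYKW
YYYYYYYY
YYYYYYRR
YYYYYYYY
YYYYYYYY
YYYYYRYY
After op 5 fill(4,2,Y) [0 cells changed]:
YYYYYYYK
YYYYYYYY
YYYYYYYY
YYYYYYKW
YYYYYYYY
YYYYYYRR
YYYYYYYY
YYYYYYYY
YYYYYRYY
After op 6 fill(2,0,B) [66 cells changed]:
BBBBBBBK
BBBBBBBB
BBBBBBBB
BBBBBBKW
BBBBBBBB
BBBBBBRR
BBBBBBBB
BBBBBBBB
BBBBBRBB

Answer: 66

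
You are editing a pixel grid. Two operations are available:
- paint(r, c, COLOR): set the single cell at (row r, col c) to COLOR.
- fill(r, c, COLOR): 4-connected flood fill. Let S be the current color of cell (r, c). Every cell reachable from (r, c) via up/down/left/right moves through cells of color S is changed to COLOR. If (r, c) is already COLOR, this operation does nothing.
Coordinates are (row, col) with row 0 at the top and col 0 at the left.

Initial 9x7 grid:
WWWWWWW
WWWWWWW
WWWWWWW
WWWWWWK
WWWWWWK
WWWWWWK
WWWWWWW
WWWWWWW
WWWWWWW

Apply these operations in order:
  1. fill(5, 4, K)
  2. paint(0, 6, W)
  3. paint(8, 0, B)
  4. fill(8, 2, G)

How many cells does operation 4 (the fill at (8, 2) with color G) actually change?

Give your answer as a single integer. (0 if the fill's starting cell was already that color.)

Answer: 61

Derivation:
After op 1 fill(5,4,K) [60 cells changed]:
KKKKKKK
KKKKKKK
KKKKKKK
KKKKKKK
KKKKKKK
KKKKKKK
KKKKKKK
KKKKKKK
KKKKKKK
After op 2 paint(0,6,W):
KKKKKKW
KKKKKKK
KKKKKKK
KKKKKKK
KKKKKKK
KKKKKKK
KKKKKKK
KKKKKKK
KKKKKKK
After op 3 paint(8,0,B):
KKKKKKW
KKKKKKK
KKKKKKK
KKKKKKK
KKKKKKK
KKKKKKK
KKKKKKK
KKKKKKK
BKKKKKK
After op 4 fill(8,2,G) [61 cells changed]:
GGGGGGW
GGGGGGG
GGGGGGG
GGGGGGG
GGGGGGG
GGGGGGG
GGGGGGG
GGGGGGG
BGGGGGG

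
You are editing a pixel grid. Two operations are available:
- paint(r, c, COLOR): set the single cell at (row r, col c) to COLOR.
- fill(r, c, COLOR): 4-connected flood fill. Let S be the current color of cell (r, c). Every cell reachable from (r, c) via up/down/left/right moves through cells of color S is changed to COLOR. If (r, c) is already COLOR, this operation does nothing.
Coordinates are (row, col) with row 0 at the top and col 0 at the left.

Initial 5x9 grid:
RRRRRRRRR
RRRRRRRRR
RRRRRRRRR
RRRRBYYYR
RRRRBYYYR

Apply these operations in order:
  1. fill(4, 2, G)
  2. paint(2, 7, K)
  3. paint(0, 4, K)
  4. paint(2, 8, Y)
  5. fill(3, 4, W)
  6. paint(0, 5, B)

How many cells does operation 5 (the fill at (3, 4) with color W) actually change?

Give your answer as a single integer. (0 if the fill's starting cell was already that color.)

Answer: 2

Derivation:
After op 1 fill(4,2,G) [37 cells changed]:
GGGGGGGGG
GGGGGGGGG
GGGGGGGGG
GGGGBYYYG
GGGGBYYYG
After op 2 paint(2,7,K):
GGGGGGGGG
GGGGGGGGG
GGGGGGGKG
GGGGBYYYG
GGGGBYYYG
After op 3 paint(0,4,K):
GGGGKGGGG
GGGGGGGGG
GGGGGGGKG
GGGGBYYYG
GGGGBYYYG
After op 4 paint(2,8,Y):
GGGGKGGGG
GGGGGGGGG
GGGGGGGKY
GGGGBYYYG
GGGGBYYYG
After op 5 fill(3,4,W) [2 cells changed]:
GGGGKGGGG
GGGGGGGGG
GGGGGGGKY
GGGGWYYYG
GGGGWYYYG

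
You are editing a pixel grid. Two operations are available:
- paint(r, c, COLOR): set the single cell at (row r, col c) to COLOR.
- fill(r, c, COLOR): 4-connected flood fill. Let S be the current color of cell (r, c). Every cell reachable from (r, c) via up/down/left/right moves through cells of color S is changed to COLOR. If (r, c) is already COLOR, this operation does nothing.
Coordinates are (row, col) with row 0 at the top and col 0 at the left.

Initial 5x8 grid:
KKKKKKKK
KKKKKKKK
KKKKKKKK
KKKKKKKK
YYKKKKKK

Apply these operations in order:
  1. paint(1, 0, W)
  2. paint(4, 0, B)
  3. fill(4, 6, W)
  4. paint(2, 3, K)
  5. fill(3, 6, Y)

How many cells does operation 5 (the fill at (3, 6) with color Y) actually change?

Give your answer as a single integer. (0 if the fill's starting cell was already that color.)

Answer: 37

Derivation:
After op 1 paint(1,0,W):
KKKKKKKK
WKKKKKKK
KKKKKKKK
KKKKKKKK
YYKKKKKK
After op 2 paint(4,0,B):
KKKKKKKK
WKKKKKKK
KKKKKKKK
KKKKKKKK
BYKKKKKK
After op 3 fill(4,6,W) [37 cells changed]:
WWWWWWWW
WWWWWWWW
WWWWWWWW
WWWWWWWW
BYWWWWWW
After op 4 paint(2,3,K):
WWWWWWWW
WWWWWWWW
WWWKWWWW
WWWWWWWW
BYWWWWWW
After op 5 fill(3,6,Y) [37 cells changed]:
YYYYYYYY
YYYYYYYY
YYYKYYYY
YYYYYYYY
BYYYYYYY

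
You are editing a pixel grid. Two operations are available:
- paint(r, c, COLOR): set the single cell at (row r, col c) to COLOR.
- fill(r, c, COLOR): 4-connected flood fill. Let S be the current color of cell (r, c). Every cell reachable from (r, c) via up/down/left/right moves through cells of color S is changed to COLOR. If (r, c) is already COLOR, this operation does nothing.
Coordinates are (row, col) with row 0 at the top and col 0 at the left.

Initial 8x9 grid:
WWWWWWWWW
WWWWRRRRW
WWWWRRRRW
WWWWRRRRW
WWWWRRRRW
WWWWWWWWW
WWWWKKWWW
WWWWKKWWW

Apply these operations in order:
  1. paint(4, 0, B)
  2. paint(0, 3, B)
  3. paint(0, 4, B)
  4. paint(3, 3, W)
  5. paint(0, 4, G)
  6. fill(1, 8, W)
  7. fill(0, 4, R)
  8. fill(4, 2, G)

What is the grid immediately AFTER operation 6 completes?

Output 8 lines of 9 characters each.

After op 1 paint(4,0,B):
WWWWWWWWW
WWWWRRRRW
WWWWRRRRW
WWWWRRRRW
BWWWRRRRW
WWWWWWWWW
WWWWKKWWW
WWWWKKWWW
After op 2 paint(0,3,B):
WWWBWWWWW
WWWWRRRRW
WWWWRRRRW
WWWWRRRRW
BWWWRRRRW
WWWWWWWWW
WWWWKKWWW
WWWWKKWWW
After op 3 paint(0,4,B):
WWWBBWWWW
WWWWRRRRW
WWWWRRRRW
WWWWRRRRW
BWWWRRRRW
WWWWWWWWW
WWWWKKWWW
WWWWKKWWW
After op 4 paint(3,3,W):
WWWBBWWWW
WWWWRRRRW
WWWWRRRRW
WWWWRRRRW
BWWWRRRRW
WWWWWWWWW
WWWWKKWWW
WWWWKKWWW
After op 5 paint(0,4,G):
WWWBGWWWW
WWWWRRRRW
WWWWRRRRW
WWWWRRRRW
BWWWRRRRW
WWWWWWWWW
WWWWKKWWW
WWWWKKWWW
After op 6 fill(1,8,W) [0 cells changed]:
WWWBGWWWW
WWWWRRRRW
WWWWRRRRW
WWWWRRRRW
BWWWRRRRW
WWWWWWWWW
WWWWKKWWW
WWWWKKWWW

Answer: WWWBGWWWW
WWWWRRRRW
WWWWRRRRW
WWWWRRRRW
BWWWRRRRW
WWWWWWWWW
WWWWKKWWW
WWWWKKWWW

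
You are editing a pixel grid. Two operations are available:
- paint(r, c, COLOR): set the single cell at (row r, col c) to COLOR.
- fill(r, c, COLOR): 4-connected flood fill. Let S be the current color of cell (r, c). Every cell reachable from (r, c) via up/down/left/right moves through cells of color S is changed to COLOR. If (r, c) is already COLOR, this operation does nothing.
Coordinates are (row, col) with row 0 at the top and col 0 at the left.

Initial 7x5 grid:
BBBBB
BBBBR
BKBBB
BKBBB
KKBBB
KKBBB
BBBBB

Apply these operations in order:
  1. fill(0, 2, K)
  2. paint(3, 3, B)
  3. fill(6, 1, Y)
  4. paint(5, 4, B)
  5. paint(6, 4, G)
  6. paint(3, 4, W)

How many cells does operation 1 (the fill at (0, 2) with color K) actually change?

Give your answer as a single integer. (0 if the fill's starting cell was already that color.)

Answer: 28

Derivation:
After op 1 fill(0,2,K) [28 cells changed]:
KKKKK
KKKKR
KKKKK
KKKKK
KKKKK
KKKKK
KKKKK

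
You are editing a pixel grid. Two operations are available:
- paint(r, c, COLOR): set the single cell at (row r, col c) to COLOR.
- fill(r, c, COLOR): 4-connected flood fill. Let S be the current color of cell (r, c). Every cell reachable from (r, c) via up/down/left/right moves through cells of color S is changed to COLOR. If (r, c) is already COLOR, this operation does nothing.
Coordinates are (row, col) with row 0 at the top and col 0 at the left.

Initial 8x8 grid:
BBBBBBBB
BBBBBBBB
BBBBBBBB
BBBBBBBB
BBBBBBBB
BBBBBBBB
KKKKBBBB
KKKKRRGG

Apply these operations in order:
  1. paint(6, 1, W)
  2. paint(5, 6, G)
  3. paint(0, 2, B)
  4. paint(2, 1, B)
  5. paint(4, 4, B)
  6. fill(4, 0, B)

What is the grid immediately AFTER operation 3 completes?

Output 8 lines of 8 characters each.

After op 1 paint(6,1,W):
BBBBBBBB
BBBBBBBB
BBBBBBBB
BBBBBBBB
BBBBBBBB
BBBBBBBB
KWKKBBBB
KKKKRRGG
After op 2 paint(5,6,G):
BBBBBBBB
BBBBBBBB
BBBBBBBB
BBBBBBBB
BBBBBBBB
BBBBBBGB
KWKKBBBB
KKKKRRGG
After op 3 paint(0,2,B):
BBBBBBBB
BBBBBBBB
BBBBBBBB
BBBBBBBB
BBBBBBBB
BBBBBBGB
KWKKBBBB
KKKKRRGG

Answer: BBBBBBBB
BBBBBBBB
BBBBBBBB
BBBBBBBB
BBBBBBBB
BBBBBBGB
KWKKBBBB
KKKKRRGG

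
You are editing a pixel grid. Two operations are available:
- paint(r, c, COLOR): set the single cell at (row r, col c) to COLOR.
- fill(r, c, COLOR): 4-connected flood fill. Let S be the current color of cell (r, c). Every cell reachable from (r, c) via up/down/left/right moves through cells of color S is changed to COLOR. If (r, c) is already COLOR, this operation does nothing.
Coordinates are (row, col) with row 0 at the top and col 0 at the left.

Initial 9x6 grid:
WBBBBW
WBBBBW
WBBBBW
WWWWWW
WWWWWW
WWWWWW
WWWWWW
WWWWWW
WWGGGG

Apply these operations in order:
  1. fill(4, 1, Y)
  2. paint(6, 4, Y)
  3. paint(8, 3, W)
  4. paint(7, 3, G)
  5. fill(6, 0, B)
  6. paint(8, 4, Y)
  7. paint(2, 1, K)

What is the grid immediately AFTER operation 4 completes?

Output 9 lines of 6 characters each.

After op 1 fill(4,1,Y) [38 cells changed]:
YBBBBY
YBBBBY
YBBBBY
YYYYYY
YYYYYY
YYYYYY
YYYYYY
YYYYYY
YYGGGG
After op 2 paint(6,4,Y):
YBBBBY
YBBBBY
YBBBBY
YYYYYY
YYYYYY
YYYYYY
YYYYYY
YYYYYY
YYGGGG
After op 3 paint(8,3,W):
YBBBBY
YBBBBY
YBBBBY
YYYYYY
YYYYYY
YYYYYY
YYYYYY
YYYYYY
YYGWGG
After op 4 paint(7,3,G):
YBBBBY
YBBBBY
YBBBBY
YYYYYY
YYYYYY
YYYYYY
YYYYYY
YYYGYY
YYGWGG

Answer: YBBBBY
YBBBBY
YBBBBY
YYYYYY
YYYYYY
YYYYYY
YYYYYY
YYYGYY
YYGWGG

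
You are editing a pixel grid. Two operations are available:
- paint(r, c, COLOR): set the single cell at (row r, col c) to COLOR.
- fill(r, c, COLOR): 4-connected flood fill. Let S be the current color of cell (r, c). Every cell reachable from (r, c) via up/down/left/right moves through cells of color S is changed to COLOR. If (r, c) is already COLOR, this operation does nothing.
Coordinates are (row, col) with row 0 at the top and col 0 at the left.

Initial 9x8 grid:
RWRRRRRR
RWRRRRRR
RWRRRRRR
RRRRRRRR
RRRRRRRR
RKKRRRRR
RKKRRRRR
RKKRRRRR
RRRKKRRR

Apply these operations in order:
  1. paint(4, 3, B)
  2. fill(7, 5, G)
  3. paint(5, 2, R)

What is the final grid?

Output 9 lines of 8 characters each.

Answer: GWGGGGGG
GWGGGGGG
GWGGGGGG
GGGGGGGG
GGGBGGGG
GKRGGGGG
GKKGGGGG
GKKGGGGG
GGGKKGGG

Derivation:
After op 1 paint(4,3,B):
RWRRRRRR
RWRRRRRR
RWRRRRRR
RRRRRRRR
RRRBRRRR
RKKRRRRR
RKKRRRRR
RKKRRRRR
RRRKKRRR
After op 2 fill(7,5,G) [60 cells changed]:
GWGGGGGG
GWGGGGGG
GWGGGGGG
GGGGGGGG
GGGBGGGG
GKKGGGGG
GKKGGGGG
GKKGGGGG
GGGKKGGG
After op 3 paint(5,2,R):
GWGGGGGG
GWGGGGGG
GWGGGGGG
GGGGGGGG
GGGBGGGG
GKRGGGGG
GKKGGGGG
GKKGGGGG
GGGKKGGG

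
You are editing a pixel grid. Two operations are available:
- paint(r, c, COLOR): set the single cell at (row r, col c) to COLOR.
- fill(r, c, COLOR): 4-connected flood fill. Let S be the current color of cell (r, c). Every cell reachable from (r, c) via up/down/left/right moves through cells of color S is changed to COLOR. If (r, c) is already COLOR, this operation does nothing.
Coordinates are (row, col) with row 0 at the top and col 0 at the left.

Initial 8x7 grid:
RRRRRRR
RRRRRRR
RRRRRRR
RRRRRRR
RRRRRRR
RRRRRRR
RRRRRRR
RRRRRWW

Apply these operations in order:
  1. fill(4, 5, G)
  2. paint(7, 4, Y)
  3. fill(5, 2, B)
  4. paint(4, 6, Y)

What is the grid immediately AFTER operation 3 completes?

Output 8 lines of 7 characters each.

Answer: BBBBBBB
BBBBBBB
BBBBBBB
BBBBBBB
BBBBBBB
BBBBBBB
BBBBBBB
BBBBYWW

Derivation:
After op 1 fill(4,5,G) [54 cells changed]:
GGGGGGG
GGGGGGG
GGGGGGG
GGGGGGG
GGGGGGG
GGGGGGG
GGGGGGG
GGGGGWW
After op 2 paint(7,4,Y):
GGGGGGG
GGGGGGG
GGGGGGG
GGGGGGG
GGGGGGG
GGGGGGG
GGGGGGG
GGGGYWW
After op 3 fill(5,2,B) [53 cells changed]:
BBBBBBB
BBBBBBB
BBBBBBB
BBBBBBB
BBBBBBB
BBBBBBB
BBBBBBB
BBBBYWW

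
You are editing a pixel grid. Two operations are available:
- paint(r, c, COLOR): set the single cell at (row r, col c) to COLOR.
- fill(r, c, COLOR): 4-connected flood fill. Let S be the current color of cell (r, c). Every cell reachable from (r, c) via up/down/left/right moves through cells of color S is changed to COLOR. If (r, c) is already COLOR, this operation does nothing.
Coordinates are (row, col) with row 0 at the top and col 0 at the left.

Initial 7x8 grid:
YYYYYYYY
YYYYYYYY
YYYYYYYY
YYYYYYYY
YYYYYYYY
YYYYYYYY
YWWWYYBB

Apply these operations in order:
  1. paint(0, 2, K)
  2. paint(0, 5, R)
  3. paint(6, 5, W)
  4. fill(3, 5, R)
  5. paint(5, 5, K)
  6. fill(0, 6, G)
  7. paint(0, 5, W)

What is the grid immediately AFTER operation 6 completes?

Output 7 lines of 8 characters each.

Answer: GGKGGGGG
GGGGGGGG
GGGGGGGG
GGGGGGGG
GGGGGGGG
GGGGGKGG
GWWWGWBB

Derivation:
After op 1 paint(0,2,K):
YYKYYYYY
YYYYYYYY
YYYYYYYY
YYYYYYYY
YYYYYYYY
YYYYYYYY
YWWWYYBB
After op 2 paint(0,5,R):
YYKYYRYY
YYYYYYYY
YYYYYYYY
YYYYYYYY
YYYYYYYY
YYYYYYYY
YWWWYYBB
After op 3 paint(6,5,W):
YYKYYRYY
YYYYYYYY
YYYYYYYY
YYYYYYYY
YYYYYYYY
YYYYYYYY
YWWWYWBB
After op 4 fill(3,5,R) [48 cells changed]:
RRKRRRRR
RRRRRRRR
RRRRRRRR
RRRRRRRR
RRRRRRRR
RRRRRRRR
RWWWRWBB
After op 5 paint(5,5,K):
RRKRRRRR
RRRRRRRR
RRRRRRRR
RRRRRRRR
RRRRRRRR
RRRRRKRR
RWWWRWBB
After op 6 fill(0,6,G) [48 cells changed]:
GGKGGGGG
GGGGGGGG
GGGGGGGG
GGGGGGGG
GGGGGGGG
GGGGGKGG
GWWWGWBB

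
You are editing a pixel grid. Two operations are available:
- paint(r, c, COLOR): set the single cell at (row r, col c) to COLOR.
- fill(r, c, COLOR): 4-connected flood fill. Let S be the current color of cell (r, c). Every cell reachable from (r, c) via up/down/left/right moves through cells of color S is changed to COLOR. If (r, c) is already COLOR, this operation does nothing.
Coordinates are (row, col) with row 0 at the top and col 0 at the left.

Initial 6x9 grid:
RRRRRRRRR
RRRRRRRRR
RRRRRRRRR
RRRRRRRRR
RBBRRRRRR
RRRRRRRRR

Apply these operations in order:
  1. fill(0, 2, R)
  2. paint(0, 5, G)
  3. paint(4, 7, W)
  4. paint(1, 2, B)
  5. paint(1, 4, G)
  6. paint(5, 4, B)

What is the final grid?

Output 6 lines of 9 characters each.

Answer: RRRRRGRRR
RRBRGRRRR
RRRRRRRRR
RRRRRRRRR
RBBRRRRWR
RRRRBRRRR

Derivation:
After op 1 fill(0,2,R) [0 cells changed]:
RRRRRRRRR
RRRRRRRRR
RRRRRRRRR
RRRRRRRRR
RBBRRRRRR
RRRRRRRRR
After op 2 paint(0,5,G):
RRRRRGRRR
RRRRRRRRR
RRRRRRRRR
RRRRRRRRR
RBBRRRRRR
RRRRRRRRR
After op 3 paint(4,7,W):
RRRRRGRRR
RRRRRRRRR
RRRRRRRRR
RRRRRRRRR
RBBRRRRWR
RRRRRRRRR
After op 4 paint(1,2,B):
RRRRRGRRR
RRBRRRRRR
RRRRRRRRR
RRRRRRRRR
RBBRRRRWR
RRRRRRRRR
After op 5 paint(1,4,G):
RRRRRGRRR
RRBRGRRRR
RRRRRRRRR
RRRRRRRRR
RBBRRRRWR
RRRRRRRRR
After op 6 paint(5,4,B):
RRRRRGRRR
RRBRGRRRR
RRRRRRRRR
RRRRRRRRR
RBBRRRRWR
RRRRBRRRR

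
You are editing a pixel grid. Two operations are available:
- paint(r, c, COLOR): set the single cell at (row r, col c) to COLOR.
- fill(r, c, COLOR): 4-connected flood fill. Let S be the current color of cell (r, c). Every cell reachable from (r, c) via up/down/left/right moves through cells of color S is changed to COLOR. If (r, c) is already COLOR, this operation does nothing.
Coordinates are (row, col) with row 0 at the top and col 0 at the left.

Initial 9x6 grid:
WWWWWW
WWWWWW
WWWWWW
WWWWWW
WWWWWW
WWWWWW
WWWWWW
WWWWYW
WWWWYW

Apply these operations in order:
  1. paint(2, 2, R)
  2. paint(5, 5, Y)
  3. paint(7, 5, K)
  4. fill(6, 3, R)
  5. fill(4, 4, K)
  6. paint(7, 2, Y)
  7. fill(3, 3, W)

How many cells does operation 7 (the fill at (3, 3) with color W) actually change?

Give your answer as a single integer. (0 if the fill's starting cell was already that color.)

After op 1 paint(2,2,R):
WWWWWW
WWWWWW
WWRWWW
WWWWWW
WWWWWW
WWWWWW
WWWWWW
WWWWYW
WWWWYW
After op 2 paint(5,5,Y):
WWWWWW
WWWWWW
WWRWWW
WWWWWW
WWWWWW
WWWWWY
WWWWWW
WWWWYW
WWWWYW
After op 3 paint(7,5,K):
WWWWWW
WWWWWW
WWRWWW
WWWWWW
WWWWWW
WWWWWY
WWWWWW
WWWWYK
WWWWYW
After op 4 fill(6,3,R) [48 cells changed]:
RRRRRR
RRRRRR
RRRRRR
RRRRRR
RRRRRR
RRRRRY
RRRRRR
RRRRYK
RRRRYW
After op 5 fill(4,4,K) [49 cells changed]:
KKKKKK
KKKKKK
KKKKKK
KKKKKK
KKKKKK
KKKKKY
KKKKKK
KKKKYK
KKKKYW
After op 6 paint(7,2,Y):
KKKKKK
KKKKKK
KKKKKK
KKKKKK
KKKKKK
KKKKKY
KKKKKK
KKYKYK
KKKKYW
After op 7 fill(3,3,W) [49 cells changed]:
WWWWWW
WWWWWW
WWWWWW
WWWWWW
WWWWWW
WWWWWY
WWWWWW
WWYWYW
WWWWYW

Answer: 49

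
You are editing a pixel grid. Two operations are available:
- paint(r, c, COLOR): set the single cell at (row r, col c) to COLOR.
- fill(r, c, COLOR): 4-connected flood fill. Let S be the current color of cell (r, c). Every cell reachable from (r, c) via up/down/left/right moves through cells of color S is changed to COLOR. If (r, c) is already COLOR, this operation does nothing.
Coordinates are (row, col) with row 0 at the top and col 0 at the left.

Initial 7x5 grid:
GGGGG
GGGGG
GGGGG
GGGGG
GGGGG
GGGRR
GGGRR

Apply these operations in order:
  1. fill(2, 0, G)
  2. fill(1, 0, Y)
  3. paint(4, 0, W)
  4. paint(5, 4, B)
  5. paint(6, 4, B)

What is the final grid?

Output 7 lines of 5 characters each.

After op 1 fill(2,0,G) [0 cells changed]:
GGGGG
GGGGG
GGGGG
GGGGG
GGGGG
GGGRR
GGGRR
After op 2 fill(1,0,Y) [31 cells changed]:
YYYYY
YYYYY
YYYYY
YYYYY
YYYYY
YYYRR
YYYRR
After op 3 paint(4,0,W):
YYYYY
YYYYY
YYYYY
YYYYY
WYYYY
YYYRR
YYYRR
After op 4 paint(5,4,B):
YYYYY
YYYYY
YYYYY
YYYYY
WYYYY
YYYRB
YYYRR
After op 5 paint(6,4,B):
YYYYY
YYYYY
YYYYY
YYYYY
WYYYY
YYYRB
YYYRB

Answer: YYYYY
YYYYY
YYYYY
YYYYY
WYYYY
YYYRB
YYYRB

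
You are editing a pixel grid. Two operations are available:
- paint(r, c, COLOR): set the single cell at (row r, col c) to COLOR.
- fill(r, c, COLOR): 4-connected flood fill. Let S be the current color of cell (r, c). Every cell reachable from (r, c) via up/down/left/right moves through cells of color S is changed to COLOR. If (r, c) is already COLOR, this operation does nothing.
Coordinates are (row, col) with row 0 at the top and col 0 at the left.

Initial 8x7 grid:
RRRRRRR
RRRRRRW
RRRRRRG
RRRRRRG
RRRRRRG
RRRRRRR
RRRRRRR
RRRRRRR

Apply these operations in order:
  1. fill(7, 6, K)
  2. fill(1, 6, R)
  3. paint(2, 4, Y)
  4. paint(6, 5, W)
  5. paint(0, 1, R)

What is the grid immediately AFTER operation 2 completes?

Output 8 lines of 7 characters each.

Answer: KKKKKKK
KKKKKKR
KKKKKKG
KKKKKKG
KKKKKKG
KKKKKKK
KKKKKKK
KKKKKKK

Derivation:
After op 1 fill(7,6,K) [52 cells changed]:
KKKKKKK
KKKKKKW
KKKKKKG
KKKKKKG
KKKKKKG
KKKKKKK
KKKKKKK
KKKKKKK
After op 2 fill(1,6,R) [1 cells changed]:
KKKKKKK
KKKKKKR
KKKKKKG
KKKKKKG
KKKKKKG
KKKKKKK
KKKKKKK
KKKKKKK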